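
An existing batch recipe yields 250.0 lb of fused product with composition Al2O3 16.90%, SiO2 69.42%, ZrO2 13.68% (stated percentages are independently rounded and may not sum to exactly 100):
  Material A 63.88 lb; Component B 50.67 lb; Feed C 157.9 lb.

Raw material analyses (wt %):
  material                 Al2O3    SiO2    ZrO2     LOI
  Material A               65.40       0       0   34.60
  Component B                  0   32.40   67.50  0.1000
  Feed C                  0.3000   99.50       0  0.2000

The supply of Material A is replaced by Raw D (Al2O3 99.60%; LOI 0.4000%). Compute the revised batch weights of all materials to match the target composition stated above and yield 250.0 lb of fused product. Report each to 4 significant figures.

Values along the way are displayed, with 4-significant-figure rounding, as written; each numeric step runs at exact precision from first step to last. A single rounding yields each reported figure. The derived quantities (yield, the three compositions, the totals, glass mass, ignition loss) are computed in exact precision from the weighed amounts for 250.0 lb of glass, exactly as printed in problem or answer.
Per-oxide target masses for 250.0 lb fused product:
  Al2O3: 16.90% × 250.0 = 42.25 lb
  SiO2: 69.42% × 250.0 = 173.6 lb
  ZrO2: 13.68% × 250.0 = 34.20 lb
Sums-versus-targets review applying the batch weights above, relative to the basis at hand (every target is met by its sum modulo rounding of the values):
  Al2O3: 41.94·0.9960 + 157.9·0.003000 = 42.25 lb (target 42.25 lb)
  SiO2: 50.67·0.3240 + 157.9·0.9950 = 173.5 lb (target 173.6 lb)
  ZrO2: 50.67·0.6750 = 34.20 lb (target 34.20 lb)
Glass-mass bookkeeping: batch total minus LOI = 250.0 lb (the targets, summed, come to 250.0 lb; the stated basis being 250.0 lb — differing by rounding only).
Batch total: Σ batch = 250.5 lb; loss to ignition Σ batch·LOI = 0.5342 lb; yield: glass divided by total = 99.79%.

Revised batch per 250.0 lb fused product:
  Raw D: 41.94 lb
  Component B: 50.67 lb
  Feed C: 157.9 lb
Total batch = 250.5 lb; LOI loss = 0.5342 lb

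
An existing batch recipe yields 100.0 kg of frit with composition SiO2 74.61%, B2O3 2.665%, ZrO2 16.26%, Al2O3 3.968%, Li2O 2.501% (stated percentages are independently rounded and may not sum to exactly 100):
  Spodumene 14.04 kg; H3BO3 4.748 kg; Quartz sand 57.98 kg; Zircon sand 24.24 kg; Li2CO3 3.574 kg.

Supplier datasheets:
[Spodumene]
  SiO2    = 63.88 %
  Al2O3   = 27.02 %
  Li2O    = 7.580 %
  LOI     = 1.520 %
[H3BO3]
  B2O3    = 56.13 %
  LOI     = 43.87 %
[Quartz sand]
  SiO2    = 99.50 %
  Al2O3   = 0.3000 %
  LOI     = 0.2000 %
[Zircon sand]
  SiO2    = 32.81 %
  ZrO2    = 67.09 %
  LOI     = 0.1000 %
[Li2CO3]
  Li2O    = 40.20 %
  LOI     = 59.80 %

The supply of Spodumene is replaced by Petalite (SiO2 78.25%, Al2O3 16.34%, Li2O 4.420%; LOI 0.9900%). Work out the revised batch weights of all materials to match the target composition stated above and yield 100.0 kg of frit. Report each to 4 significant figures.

Revised batch per 100.0 kg frit:
  Petalite: 23.39 kg
  H3BO3: 4.748 kg
  Quartz sand: 48.60 kg
  Zircon sand: 24.24 kg
  Li2CO3: 3.649 kg
Total batch = 104.6 kg; LOI loss = 4.618 kg

Mid-chain values are printed (rounded to 4 significant figures) as written; full float precision is held throughout; a single rounding completes each reported value — all derived quantities are computed starting from the weights at 100.0 kg of glass in full float precision (five oxide percentages, ignition loss, the totals, net glass mass, yield) exactly as shown in either problem or answer.
Target masses of each oxide per 100.0 kg frit:
  SiO2: 74.61% × 100.0 = 74.61 kg
  B2O3: 2.665% × 100.0 = 2.665 kg
  ZrO2: 16.26% × 100.0 = 16.26 kg
  Al2O3: 3.968% × 100.0 = 3.968 kg
  Li2O: 2.501% × 100.0 = 2.501 kg
Verifying the oxide balance per the reported batch figures, against the basis in use (oxide sums agree with the targets modulo rounding of the values):
  SiO2: 23.39·0.7825 + 48.60·0.9950 + 24.24·0.3281 = 74.61 kg (target 74.61 kg)
  B2O3: 4.748·0.5613 = 2.665 kg (target 2.665 kg)
  ZrO2: 24.24·0.6709 = 16.26 kg (target 16.26 kg)
  Al2O3: 23.39·0.1634 + 48.60·0.003000 = 3.968 kg (target 3.968 kg)
  Li2O: 23.39·0.04420 + 3.649·0.4020 = 2.501 kg (target 2.501 kg)
Glass mass check: net batch after ignition = 100.0 kg (targets for the oxides total 100.0 kg; the stated basis being 100.0 kg — a pure rounding effect).
Summing the batch: Σ batch = 104.6 kg; loss to ignition Σ batch·LOI = 4.618 kg; glass ÷ batch gives a yield of 95.59%.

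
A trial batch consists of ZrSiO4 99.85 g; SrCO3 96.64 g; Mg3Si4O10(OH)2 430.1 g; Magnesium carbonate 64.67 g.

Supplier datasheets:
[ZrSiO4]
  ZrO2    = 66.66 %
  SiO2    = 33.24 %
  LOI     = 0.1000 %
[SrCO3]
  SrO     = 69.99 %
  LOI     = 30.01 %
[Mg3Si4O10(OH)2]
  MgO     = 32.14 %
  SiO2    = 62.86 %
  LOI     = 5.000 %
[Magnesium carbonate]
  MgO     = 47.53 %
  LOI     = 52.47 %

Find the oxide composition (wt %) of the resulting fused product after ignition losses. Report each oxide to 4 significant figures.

Glass mass = 606.7 g (batch 691.3 − LOI 84.54).
Composition: MgO 27.85%, ZrO2 10.97%, SiO2 50.03%, SrO 11.15%

Values along the way are shown rounded to four significant figures at each printed step — the whole derivation runs at full float precision through every step; every reported value includes exactly one rounding; all derived quantities, which include totals, ignition loss, yield, glass mass, four oxide percentages, are computed in exact precision, as set out in the question or the answer, from the weighed amounts for 606.7 g of glass.
Oxide-by-oxide delivered mass:
  MgO: 430.1·0.3214 + 64.67·0.4753 = 169.0 g
  ZrO2: 99.85·0.6666 = 66.56 g
  SiO2: 99.85·0.3324 + 430.1·0.6286 = 303.6 g
  SrO: 96.64·0.6999 = 67.64 g
LOI: 99.85·0.001000 + 96.64·0.3001 + 430.1·0.05000 + 64.67·0.5247 = 84.54 g
Resulting glass, batch − LOI: 691.3 − 84.54 = 606.7 g (= the summed oxide contributions)
each wt % is 100 × oxide ÷ glass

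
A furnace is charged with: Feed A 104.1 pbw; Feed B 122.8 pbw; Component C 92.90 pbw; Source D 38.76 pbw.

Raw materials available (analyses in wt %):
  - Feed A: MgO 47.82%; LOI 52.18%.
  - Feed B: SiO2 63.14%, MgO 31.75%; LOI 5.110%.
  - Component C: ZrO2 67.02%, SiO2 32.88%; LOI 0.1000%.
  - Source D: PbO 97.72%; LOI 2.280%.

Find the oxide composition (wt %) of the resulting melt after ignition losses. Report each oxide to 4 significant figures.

Values along the way appear (rounded to four significant digits) when written out; the working math holds full precision throughout; every reported figure receives exactly one rounding. The derived quantities, which include LOI, glass mass, the yield, four oxide percentages, the totals, are carried at full precision, as given in question or answer, starting from the weights for 297.0 pbw of glass.
Oxide masses out of the charge:
  ZrO2: 92.90·0.6702 = 62.26 pbw
  SiO2: 122.8·0.6314 + 92.90·0.3288 = 108.1 pbw
  PbO: 38.76·0.9772 = 37.88 pbw
  MgO: 104.1·0.4782 + 122.8·0.3175 = 88.77 pbw
LOI: 104.1·0.5218 + 122.8·0.05110 + 92.90·0.001000 + 38.76·0.02280 = 61.57 pbw
Glass mass = batch − LOI = 358.6 − 61.57 = 297.0 pbw (= the summed oxide contributions)
each wt % is 100 × oxide ÷ glass

Glass mass = 297.0 pbw (batch 358.6 − LOI 61.57).
Composition: ZrO2 20.96%, SiO2 36.39%, PbO 12.75%, MgO 29.89%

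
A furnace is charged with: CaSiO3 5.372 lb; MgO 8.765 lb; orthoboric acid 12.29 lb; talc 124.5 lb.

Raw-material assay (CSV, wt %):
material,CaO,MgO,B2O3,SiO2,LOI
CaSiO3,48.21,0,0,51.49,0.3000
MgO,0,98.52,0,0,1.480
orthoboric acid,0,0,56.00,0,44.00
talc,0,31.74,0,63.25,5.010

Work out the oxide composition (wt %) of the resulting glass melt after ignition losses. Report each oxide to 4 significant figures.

Values along the way are printed, with 4-significant-figure rounding, on the page. The whole derivation holds exact precision at all times. Each reported value is rounded exactly once — all derived quantities, which include LOI, the totals, the yield, glass mass, four oxide percentages, are computed in exact precision, as set out in question or answer, using the weight values on 139.1 lb of glass.
Per-oxide mass from batch:
  CaO: 5.372·0.4821 = 2.590 lb
  MgO: 8.765·0.9852 + 124.5·0.3174 = 48.15 lb
  B2O3: 12.29·0.5600 = 6.882 lb
  SiO2: 5.372·0.5149 + 124.5·0.6325 = 81.51 lb
LOI: 5.372·0.003000 + 8.765·0.01480 + 12.29·0.4400 + 124.5·0.05010 = 11.79 lb
The glass mass, total less LOI, = 150.9 − 11.79 = 139.1 lb (the oxide masses sum to this)
percent by weight: oxide/glass ×100

Glass mass = 139.1 lb (batch 150.9 − LOI 11.79).
Composition: CaO 1.861%, MgO 34.61%, B2O3 4.947%, SiO2 58.58%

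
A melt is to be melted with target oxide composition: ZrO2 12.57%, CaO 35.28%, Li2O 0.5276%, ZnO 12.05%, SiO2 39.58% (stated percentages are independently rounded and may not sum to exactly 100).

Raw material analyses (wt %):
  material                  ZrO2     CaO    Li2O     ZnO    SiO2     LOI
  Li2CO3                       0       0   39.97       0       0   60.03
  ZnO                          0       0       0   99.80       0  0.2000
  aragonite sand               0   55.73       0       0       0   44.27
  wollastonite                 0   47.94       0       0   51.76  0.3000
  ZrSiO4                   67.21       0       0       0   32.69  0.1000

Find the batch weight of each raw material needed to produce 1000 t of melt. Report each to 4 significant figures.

Rounding to 4 significant digits extends to each working value as shown — every computation maintains full float precision all the way through — each reported number carries a single rounding — the derived quantities (net glass mass, LOI, the yield, five oxide percentages, totals) are recomputed using the weight values on 1000 t of glass in exact precision, as quoted within question or answer.
Target masses of each oxide per 1000 t melt:
  ZrO2: 12.57% × 1000 = 125.7 t
  CaO: 35.28% × 1000 = 352.8 t
  Li2O: 0.5276% × 1000 = 5.276 t
  ZnO: 12.05% × 1000 = 120.5 t
  SiO2: 39.58% × 1000 = 395.8 t
Oxide-by-oxide audit on the weights just shown, on the stated basis (sum by sum, the targets are met up to rounding of the answer):
  ZrO2: 187.0·0.6721 = 125.7 t (target 125.7 t)
  CaO: 76.87·0.5573 + 646.6·0.4794 = 352.8 t (target 352.8 t)
  Li2O: 13.20·0.3997 = 5.276 t (target 5.276 t)
  ZnO: 120.7·0.9980 = 120.5 t (target 120.5 t)
  SiO2: 646.6·0.5176 + 187.0·0.3269 = 395.8 t (target 395.8 t)
Auditing the glass mass value: total charge less LOI = 1000 t (the targets, summed, come to 1000 t; with the basis standing at 1000 t — deltas are rounding alone).
Summing the batch: Σ batch = 1044 t; LOI removed, Σ of batch·LOI: 44.32 t; as yield: glass ÷ batch → 95.76%.

Batch per 1000 t melt:
  Li2CO3: 13.20 t
  ZnO: 120.7 t
  aragonite sand: 76.87 t
  wollastonite: 646.6 t
  ZrSiO4: 187.0 t
Total batch = 1044 t; LOI loss = 44.32 t; yield = 95.76%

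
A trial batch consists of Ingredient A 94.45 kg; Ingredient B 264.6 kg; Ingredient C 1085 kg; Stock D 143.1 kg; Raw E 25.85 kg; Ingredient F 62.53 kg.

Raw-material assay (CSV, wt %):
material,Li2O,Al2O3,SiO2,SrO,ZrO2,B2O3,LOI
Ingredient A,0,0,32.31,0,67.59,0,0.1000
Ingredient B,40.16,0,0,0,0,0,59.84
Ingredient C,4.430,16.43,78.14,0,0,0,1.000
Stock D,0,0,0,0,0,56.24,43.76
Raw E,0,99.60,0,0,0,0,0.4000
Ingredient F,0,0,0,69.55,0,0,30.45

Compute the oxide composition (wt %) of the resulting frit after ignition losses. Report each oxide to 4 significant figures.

All internal work keeps exact precision in every operation — values along the way are shown rounded to four significant figures alongside each step. A single rounding completes every reported value. All derived quantities are recomputed at full precision (ignition loss, glass mass, the totals, six oxide percentages, the yield) starting from the weights at 1424 kg of glass, exactly as printed in the question or the answer.
Mass of each oxide from the mix:
  Li2O: 264.6·0.4016 + 1085·0.04430 = 154.3 kg
  Al2O3: 1085·0.1643 + 25.85·0.9960 = 204.0 kg
  SiO2: 94.45·0.3231 + 1085·0.7814 = 878.3 kg
  SrO: 62.53·0.6955 = 43.49 kg
  ZrO2: 94.45·0.6759 = 63.84 kg
  B2O3: 143.1·0.5624 = 80.48 kg
LOI: 94.45·0.001000 + 264.6·0.5984 + 1085·0.01000 + 143.1·0.4376 + 25.85·0.004000 + 62.53·0.3045 = 251.0 kg
Glass mass = batch − LOI = 1676 − 251.0 = 1424 kg (= Σ oxide masses)
each oxide over glass, ×100, is wt %

Glass mass = 1424 kg (batch 1676 − LOI 251.0).
Composition: Li2O 10.83%, Al2O3 14.32%, SiO2 61.66%, SrO 3.053%, ZrO2 4.482%, B2O3 5.650%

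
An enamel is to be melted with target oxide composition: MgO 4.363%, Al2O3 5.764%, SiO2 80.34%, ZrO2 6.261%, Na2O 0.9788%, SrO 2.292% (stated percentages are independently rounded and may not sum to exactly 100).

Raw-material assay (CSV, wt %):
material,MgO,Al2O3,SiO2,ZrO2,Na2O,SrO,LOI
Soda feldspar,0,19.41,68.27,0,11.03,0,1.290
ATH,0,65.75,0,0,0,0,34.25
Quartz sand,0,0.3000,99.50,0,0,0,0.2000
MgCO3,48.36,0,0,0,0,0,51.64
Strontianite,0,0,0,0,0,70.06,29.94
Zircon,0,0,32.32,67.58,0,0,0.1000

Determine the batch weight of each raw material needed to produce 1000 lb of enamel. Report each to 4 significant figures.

Batch per 1000 lb enamel:
  Soda feldspar: 88.74 lb
  ATH: 58.20 lb
  Quartz sand: 716.5 lb
  MgCO3: 90.22 lb
  Strontianite: 32.71 lb
  Zircon: 92.65 lb
Total batch = 1079 lb; LOI loss = 78.99 lb; yield = 92.68%

Intermediates are rounded off to 4 significant digits when displayed; all internal work carries full float precision all the way through — every reported number receives exactly one rounding; derived quantities, including glass mass, the yield, six oxide percentages, LOI, the totals, are recomputed starting from the weights on 1000 lb of glass at exact precision, as written in problem or answer.
Per-oxide target masses for 1000 lb enamel:
  MgO: 4.363% × 1000 = 43.63 lb
  Al2O3: 5.764% × 1000 = 57.64 lb
  SiO2: 80.34% × 1000 = 803.4 lb
  ZrO2: 6.261% × 1000 = 62.61 lb
  Na2O: 0.9788% × 1000 = 9.788 lb
  SrO: 2.292% × 1000 = 22.92 lb
Mass-balance tally per oxide working from each reported weight, for the quoted basis mass (delivered sums recover each target up to rounding of the answer):
  MgO: 90.22·0.4836 = 43.63 lb (target 43.63 lb)
  Al2O3: 88.74·0.1941 + 58.20·0.6575 + 716.5·0.003000 = 57.64 lb (target 57.64 lb)
  SiO2: 88.74·0.6827 + 716.5·0.9950 + 92.65·0.3232 = 803.4 lb (target 803.4 lb)
  ZrO2: 92.65·0.6758 = 62.61 lb (target 62.61 lb)
  Na2O: 88.74·0.1103 = 9.788 lb (target 9.788 lb)
  SrO: 32.71·0.7006 = 22.92 lb (target 22.92 lb)
The glass-mass cross-check: Σ batch − LOI loss = 1000 lb (the Σ of target masses is 1000 lb; with the basis standing at 1000 lb — differing by rounding only).
Batch total: Σ batch = 1079 lb; ignition loss, Σ(batch × LOI) = 78.99 lb; glass ÷ batch gives a yield of 92.68%.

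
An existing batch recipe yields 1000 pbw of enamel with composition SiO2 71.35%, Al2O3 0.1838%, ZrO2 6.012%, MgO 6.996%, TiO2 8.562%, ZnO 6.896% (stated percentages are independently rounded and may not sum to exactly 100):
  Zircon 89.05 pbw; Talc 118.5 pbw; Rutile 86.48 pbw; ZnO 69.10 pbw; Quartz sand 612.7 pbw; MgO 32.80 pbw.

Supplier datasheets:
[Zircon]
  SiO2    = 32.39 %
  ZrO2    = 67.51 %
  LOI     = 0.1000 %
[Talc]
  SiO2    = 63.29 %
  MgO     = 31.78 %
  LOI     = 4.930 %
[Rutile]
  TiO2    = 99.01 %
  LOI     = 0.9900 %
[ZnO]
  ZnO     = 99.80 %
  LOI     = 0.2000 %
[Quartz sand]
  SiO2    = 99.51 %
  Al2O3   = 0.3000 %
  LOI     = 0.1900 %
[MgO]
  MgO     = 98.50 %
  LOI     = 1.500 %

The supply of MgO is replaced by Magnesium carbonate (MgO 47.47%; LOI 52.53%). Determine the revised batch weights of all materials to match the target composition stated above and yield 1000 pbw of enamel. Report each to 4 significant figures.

Revised batch per 1000 pbw enamel:
  Zircon: 89.05 pbw
  Talc: 118.5 pbw
  Rutile: 86.48 pbw
  ZnO: 69.10 pbw
  Quartz sand: 612.7 pbw
  Magnesium carbonate: 68.05 pbw
Total batch = 1044 pbw; LOI loss = 43.84 pbw

Values along the way are displayed rounded off to 4 significant digits on the page — all arithmetic holds full float precision throughout. A single rounding produces each reported figure — derived quantities are re-derived at full float precision (six oxide percentages, the yield, ignition loss, the totals, glass mass) starting from the weights at 1000 pbw of glass as set out in the problem or answer text.
Target masses of each oxide per 1000 pbw enamel:
  SiO2: 71.35% × 1000 = 713.5 pbw
  Al2O3: 0.1838% × 1000 = 1.838 pbw
  ZrO2: 6.012% × 1000 = 60.12 pbw
  MgO: 6.996% × 1000 = 69.96 pbw
  TiO2: 8.562% × 1000 = 85.62 pbw
  ZnO: 6.896% × 1000 = 68.96 pbw
A balance pass over the oxides, on the weights just shown, under the basis named above (target by target, the sums agree once rounding is allowed for):
  SiO2: 89.05·0.3239 + 118.5·0.6329 + 612.7·0.9951 = 713.5 pbw (target 713.5 pbw)
  Al2O3: 612.7·0.003000 = 1.838 pbw (target 1.838 pbw)
  ZrO2: 89.05·0.6751 = 60.12 pbw (target 60.12 pbw)
  MgO: 118.5·0.3178 + 68.05·0.4747 = 69.96 pbw (target 69.96 pbw)
  TiO2: 86.48·0.9901 = 85.62 pbw (target 85.62 pbw)
  ZnO: 69.10·0.9980 = 68.96 pbw (target 68.96 pbw)
The glass-mass cross-check: Σ batch − LOI loss = 1000 pbw (the Σ of target masses is 1000 pbw; with the basis standing at 1000 pbw — deltas are rounding alone).
Total batch = Σ batch = 1044 pbw; ignition loss, Σ(batch × LOI) = 43.84 pbw; yield: glass divided by total = 95.80%.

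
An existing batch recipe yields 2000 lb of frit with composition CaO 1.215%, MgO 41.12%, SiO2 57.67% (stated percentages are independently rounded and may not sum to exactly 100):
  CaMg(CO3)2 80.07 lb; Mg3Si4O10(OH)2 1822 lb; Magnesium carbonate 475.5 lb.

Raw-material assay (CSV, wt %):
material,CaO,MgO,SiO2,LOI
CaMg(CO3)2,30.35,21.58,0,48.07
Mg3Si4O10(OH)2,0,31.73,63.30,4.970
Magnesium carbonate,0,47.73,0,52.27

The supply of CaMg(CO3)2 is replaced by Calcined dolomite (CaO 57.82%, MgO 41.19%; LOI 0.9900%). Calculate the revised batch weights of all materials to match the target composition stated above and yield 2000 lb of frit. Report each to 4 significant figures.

Values along the way are shown rounded to four significant digits at each printed step. Every computation keeps full float precision through every step. Each reported number is rounded exactly once. The derived quantities (the three compositions, net glass mass, the totals, ignition loss, the yield) are recomputed in full float precision from the batch weights per 2000 lb of glass precisely as stated by problem or answer.
Oxide-by-oxide targets in 2000 lb frit:
  CaO: 1.215% × 2000 = 24.30 lb
  MgO: 41.12% × 2000 = 822.4 lb
  SiO2: 57.67% × 2000 = 1153 lb
Balance tally, oxide-wise, working from each reported weight, for the quoted basis mass (oxide sums agree with the targets exact up to rounding of places):
  CaO: 42.03·0.5782 = 24.30 lb (target 24.30 lb)
  MgO: 42.03·0.4119 + 1822·0.3173 + 475.4·0.4773 = 822.3 lb (target 822.4 lb)
  SiO2: 1822·0.6330 = 1153 lb (target 1153 lb)
Consistency of the glass mass: the batch minus its LOI: 2000 lb (the Σ of target masses is 2000 lb; versus the stated basis of 2000 lb — any gap is answer rounding).
Batch grand total — Σ batch = 2339 lb; Σ batch·LOI gives LOI loss = 339.5 lb; yield: glass divided by total = 85.49%.

Revised batch per 2000 lb frit:
  Calcined dolomite: 42.03 lb
  Mg3Si4O10(OH)2: 1822 lb
  Magnesium carbonate: 475.4 lb
Total batch = 2339 lb; LOI loss = 339.5 lb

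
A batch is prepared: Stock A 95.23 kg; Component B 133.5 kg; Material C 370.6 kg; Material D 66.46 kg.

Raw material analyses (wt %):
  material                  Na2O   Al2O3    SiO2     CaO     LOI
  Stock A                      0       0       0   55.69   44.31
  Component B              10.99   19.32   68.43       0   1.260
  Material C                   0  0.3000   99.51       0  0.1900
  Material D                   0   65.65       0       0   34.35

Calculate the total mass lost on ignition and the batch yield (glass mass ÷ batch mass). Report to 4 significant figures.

LOI loss = 67.41 kg; glass = 598.4 kg; yield = 89.87%

All arithmetic maintains full precision from first step to last; the intermediate values are printed (rounded to 4 significant figures) in the printout. Exactly one rounding goes into every reported value; all derived quantities, which include the yield, glass mass, ignition loss, the four compositions, the totals, are recomputed at full precision, exactly as printed in the problem or answer text, from the batch weights on 598.4 kg of glass.
Ignition loss by material:
  Stock A: 95.23 × 0.4431 = 42.20 kg
  Component B: 133.5 × 0.01260 = 1.682 kg
  Material C: 370.6 × 0.001900 = 0.7041 kg
  Material D: 66.46 × 0.3435 = 22.83 kg
Total LOI = 67.41 kg
Glass = batch − LOI = 665.8 − 67.41 = 598.4 kg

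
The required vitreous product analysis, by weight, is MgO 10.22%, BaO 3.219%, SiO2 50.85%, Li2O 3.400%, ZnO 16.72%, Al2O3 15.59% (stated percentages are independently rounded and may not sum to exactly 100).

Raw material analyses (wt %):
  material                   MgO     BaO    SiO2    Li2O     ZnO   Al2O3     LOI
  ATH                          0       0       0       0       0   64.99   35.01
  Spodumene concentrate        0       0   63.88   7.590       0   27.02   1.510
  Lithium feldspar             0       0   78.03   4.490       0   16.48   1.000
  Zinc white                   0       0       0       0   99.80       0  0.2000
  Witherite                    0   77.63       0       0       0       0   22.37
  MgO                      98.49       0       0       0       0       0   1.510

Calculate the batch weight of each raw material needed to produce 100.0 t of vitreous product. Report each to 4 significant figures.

Batch per 100.0 t vitreous product:
  ATH: 4.943 t
  Spodumene concentrate: 12.11 t
  Lithium feldspar: 55.25 t
  Zinc white: 16.75 t
  Witherite: 4.147 t
  MgO: 10.38 t
Total batch = 103.6 t; LOI loss = 3.584 t; yield = 96.54%

Intermediates are displayed (rounded to four significant figures) in the working — each numeric step holds full float precision in all steps — exactly one rounding is applied to every reported result — the derived quantities are computed starting from the weights on 100.0 t of glass at exact precision (the yield, ignition loss, totals, net glass mass, six oxide percentages) as written in the problem or the answer.
Target masses of each oxide per 100.0 t vitreous product:
  MgO: 10.22% × 100.0 = 10.22 t
  BaO: 3.219% × 100.0 = 3.219 t
  SiO2: 50.85% × 100.0 = 50.85 t
  Li2O: 3.400% × 100.0 = 3.400 t
  ZnO: 16.72% × 100.0 = 16.72 t
  Al2O3: 15.59% × 100.0 = 15.59 t
Verifying the oxide balance applying the batch weights above, for the quoted basis mass (each sum matches its target mass modulo rounding of the values):
  MgO: 10.38·0.9849 = 10.22 t (target 10.22 t)
  BaO: 4.147·0.7763 = 3.219 t (target 3.219 t)
  SiO2: 12.11·0.6388 + 55.25·0.7803 = 50.85 t (target 50.85 t)
  Li2O: 12.11·0.07590 + 55.25·0.04490 = 3.400 t (target 3.400 t)
  ZnO: 16.75·0.9980 = 16.72 t (target 16.72 t)
  Al2O3: 4.943·0.6499 + 12.11·0.2702 + 55.25·0.1648 = 15.59 t (target 15.59 t)
Consistency of the glass mass: net batch after ignition = 100.0 t (per-oxide target masses sum to 100.0 t; the stated basis being 100.0 t — deltas are rounding alone).
Batch total: Σ batch = 103.6 t; loss to ignition Σ batch·LOI = 3.584 t; yield: glass divided by total = 96.54%.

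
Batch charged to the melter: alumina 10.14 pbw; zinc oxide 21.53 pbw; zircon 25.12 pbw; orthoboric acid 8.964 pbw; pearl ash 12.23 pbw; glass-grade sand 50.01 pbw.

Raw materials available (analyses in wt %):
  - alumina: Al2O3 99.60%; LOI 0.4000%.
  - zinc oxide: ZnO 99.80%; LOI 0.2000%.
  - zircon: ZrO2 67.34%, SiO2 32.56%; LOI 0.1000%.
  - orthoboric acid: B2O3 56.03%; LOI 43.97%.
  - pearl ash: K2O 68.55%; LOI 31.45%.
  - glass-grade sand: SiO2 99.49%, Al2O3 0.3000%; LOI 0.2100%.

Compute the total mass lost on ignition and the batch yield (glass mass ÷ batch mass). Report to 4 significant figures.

LOI loss = 8.002 pbw; glass = 120.0 pbw; yield = 93.75%

Each numeric step keeps full precision end to end; values along the way are shown (rounded to 4 significant digits) in the working — each reported value takes exactly one rounding; derived quantities are carried from the batch weights at 120.0 pbw of glass at exact precision (the six compositions, net glass mass, the totals, the yield, ignition loss), as they appear in either problem or answer.
LOI of each material in turn:
  alumina: 10.14 × 0.004000 = 0.04056 pbw
  zinc oxide: 21.53 × 0.002000 = 0.04306 pbw
  zircon: 25.12 × 0.001000 = 0.02512 pbw
  orthoboric acid: 8.964 × 0.4397 = 3.941 pbw
  pearl ash: 12.23 × 0.3145 = 3.846 pbw
  glass-grade sand: 50.01 × 0.002100 = 0.1050 pbw
Total LOI = 8.002 pbw
Glass = batch − LOI = 128.0 − 8.002 = 120.0 pbw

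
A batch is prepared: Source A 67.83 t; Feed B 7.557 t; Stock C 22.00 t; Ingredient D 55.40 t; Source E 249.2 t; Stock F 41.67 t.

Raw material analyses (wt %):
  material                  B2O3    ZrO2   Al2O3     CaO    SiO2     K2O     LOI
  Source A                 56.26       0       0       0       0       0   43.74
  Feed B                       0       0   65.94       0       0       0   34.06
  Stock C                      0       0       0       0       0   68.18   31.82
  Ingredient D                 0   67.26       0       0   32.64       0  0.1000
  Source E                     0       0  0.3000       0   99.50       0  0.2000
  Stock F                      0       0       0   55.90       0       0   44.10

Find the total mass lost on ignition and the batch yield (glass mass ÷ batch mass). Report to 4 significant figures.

LOI loss = 58.17 t; glass = 385.5 t; yield = 86.89%

All internal work keeps full precision throughout. Mid-chain values are printed rounded to four significant figures as written; every reported figure takes exactly one rounding; all derived quantities (totals, glass mass, ignition loss, six oxide percentages, the yield) are carried starting from the weights for 385.5 t of glass at exact precision as set out in either problem or answer.
LOI of each material in turn:
  Source A: 67.83 × 0.4374 = 29.67 t
  Feed B: 7.557 × 0.3406 = 2.574 t
  Stock C: 22.00 × 0.3182 = 7.000 t
  Ingredient D: 55.40 × 0.001000 = 0.05540 t
  Source E: 249.2 × 0.002000 = 0.4984 t
  Stock F: 41.67 × 0.4410 = 18.38 t
Total LOI = 58.17 t
Glass = batch − LOI = 443.7 − 58.17 = 385.5 t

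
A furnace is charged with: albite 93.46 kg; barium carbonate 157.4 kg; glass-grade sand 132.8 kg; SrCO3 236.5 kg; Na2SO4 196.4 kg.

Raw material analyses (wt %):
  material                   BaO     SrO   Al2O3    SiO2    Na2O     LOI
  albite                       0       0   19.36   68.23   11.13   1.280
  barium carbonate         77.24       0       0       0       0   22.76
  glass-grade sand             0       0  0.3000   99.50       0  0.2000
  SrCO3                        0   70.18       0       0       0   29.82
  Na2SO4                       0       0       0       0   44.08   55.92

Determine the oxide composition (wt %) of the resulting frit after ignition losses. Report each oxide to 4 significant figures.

In-progress results appear, rounded to four significant digits, across the worked steps. The whole derivation holds full precision at all times; exactly one rounding goes into each reported figure. All derived quantities are re-derived from the weighed amounts for 598.9 kg of glass at exact precision (glass mass, yield, five oxide percentages, totals, LOI) as set out in problem or answer.
Delivered oxide masses:
  BaO: 157.4·0.7724 = 121.6 kg
  SrO: 236.5·0.7018 = 166.0 kg
  Al2O3: 93.46·0.1936 + 132.8·0.003000 = 18.49 kg
  SiO2: 93.46·0.6823 + 132.8·0.9950 = 195.9 kg
  Na2O: 93.46·0.1113 + 196.4·0.4408 = 96.98 kg
LOI: 93.46·0.01280 + 157.4·0.2276 + 132.8·0.002000 + 236.5·0.2982 + 196.4·0.5592 = 217.6 kg
Glass = total batch minus LOI = 816.6 − 217.6 = 598.9 kg (= Σ oxide masses)
wt %: oxide over glass, times 100

Glass mass = 598.9 kg (batch 816.6 − LOI 217.6).
Composition: BaO 20.30%, SrO 27.71%, Al2O3 3.088%, SiO2 32.71%, Na2O 16.19%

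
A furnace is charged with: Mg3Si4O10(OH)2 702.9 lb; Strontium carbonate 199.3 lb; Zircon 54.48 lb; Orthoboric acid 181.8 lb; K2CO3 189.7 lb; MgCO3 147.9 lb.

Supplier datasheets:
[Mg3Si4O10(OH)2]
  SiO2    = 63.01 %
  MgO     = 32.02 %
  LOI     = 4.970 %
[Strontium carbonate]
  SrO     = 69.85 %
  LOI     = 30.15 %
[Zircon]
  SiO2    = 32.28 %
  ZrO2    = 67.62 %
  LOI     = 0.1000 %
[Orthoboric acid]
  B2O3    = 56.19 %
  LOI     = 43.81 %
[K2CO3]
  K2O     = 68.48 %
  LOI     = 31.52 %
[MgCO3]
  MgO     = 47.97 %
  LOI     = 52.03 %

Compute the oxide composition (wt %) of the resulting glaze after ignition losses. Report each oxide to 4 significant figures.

The whole derivation keeps exact precision at all times; in-progress results are printed, with 4-significant-digit rounding, alongside each step. Each reported value is rounded once only — the derived quantities (net glass mass, the six compositions, LOI, the yield, totals) are computed using the weight values on 1165 lb of glass at full float precision precisely as stated by either problem or answer.
Delivered oxide masses:
  SiO2: 702.9·0.6301 + 54.48·0.3228 = 460.5 lb
  ZrO2: 54.48·0.6762 = 36.84 lb
  MgO: 702.9·0.3202 + 147.9·0.4797 = 296.0 lb
  K2O: 189.7·0.6848 = 129.9 lb
  SrO: 199.3·0.6985 = 139.2 lb
  B2O3: 181.8·0.5619 = 102.2 lb
LOI: 702.9·0.04970 + 199.3·0.3015 + 54.48·0.001000 + 181.8·0.4381 + 189.7·0.3152 + 147.9·0.5203 = 311.5 lb
Glass = total batch minus LOI = 1476 − 311.5 = 1165 lb (= Σ oxide masses)
oxide / glass × 100 gives the wt %

Glass mass = 1165 lb (batch 1476 − LOI 311.5).
Composition: SiO2 39.54%, ZrO2 3.163%, MgO 25.42%, K2O 11.15%, SrO 11.95%, B2O3 8.771%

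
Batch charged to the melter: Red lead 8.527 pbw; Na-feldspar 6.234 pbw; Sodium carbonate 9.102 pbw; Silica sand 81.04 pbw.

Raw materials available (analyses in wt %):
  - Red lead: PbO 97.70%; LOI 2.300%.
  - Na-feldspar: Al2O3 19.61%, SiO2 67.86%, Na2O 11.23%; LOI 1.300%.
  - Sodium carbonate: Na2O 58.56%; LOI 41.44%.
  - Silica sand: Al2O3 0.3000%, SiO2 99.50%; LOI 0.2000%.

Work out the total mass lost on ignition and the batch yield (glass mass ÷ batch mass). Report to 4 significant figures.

LOI loss = 4.211 pbw; glass = 100.7 pbw; yield = 95.99%

Values along the way are shown (rounded to 4 significant digits) alongside each step; each numeric step runs at full float precision at every stage; every reported number undergoes a single rounding; derived quantities (ignition loss, four oxide percentages, totals, net glass mass, the yield) are computed in exact precision from the batch weights per 100.7 pbw of glass, as they appear in the question or the answer.
Material-by-material LOI:
  Red lead: 8.527 × 0.02300 = 0.1961 pbw
  Na-feldspar: 6.234 × 0.01300 = 0.08104 pbw
  Sodium carbonate: 9.102 × 0.4144 = 3.772 pbw
  Silica sand: 81.04 × 0.002000 = 0.1621 pbw
Total LOI = 4.211 pbw
Glass = batch − LOI = 104.9 − 4.211 = 100.7 pbw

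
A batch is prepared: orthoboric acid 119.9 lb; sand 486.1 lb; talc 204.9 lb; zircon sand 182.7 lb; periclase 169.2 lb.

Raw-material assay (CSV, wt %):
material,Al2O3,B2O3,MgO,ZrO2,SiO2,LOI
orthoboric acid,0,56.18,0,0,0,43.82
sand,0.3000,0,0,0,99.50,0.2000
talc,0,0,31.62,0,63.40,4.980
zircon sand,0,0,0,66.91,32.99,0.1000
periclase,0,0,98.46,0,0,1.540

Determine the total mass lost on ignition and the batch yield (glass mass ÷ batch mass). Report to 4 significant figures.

LOI loss = 66.50 lb; glass = 1096 lb; yield = 94.28%

The working math carries exact precision through every step — mid-chain values are displayed, with 4-significant-figure rounding, when written out; each reported value is rounded a single time. Derived quantities, which include LOI, net glass mass, the totals, the yield, the five compositions, are rebuilt in full float precision, as written in the question or the answer, using the weight values at 1096 lb of glass.
Per-material ignition loss:
  orthoboric acid: 119.9 × 0.4382 = 52.54 lb
  sand: 486.1 × 0.002000 = 0.9722 lb
  talc: 204.9 × 0.04980 = 10.20 lb
  zircon sand: 182.7 × 0.001000 = 0.1827 lb
  periclase: 169.2 × 0.01540 = 2.606 lb
Total LOI = 66.50 lb
Glass = batch − LOI = 1163 − 66.50 = 1096 lb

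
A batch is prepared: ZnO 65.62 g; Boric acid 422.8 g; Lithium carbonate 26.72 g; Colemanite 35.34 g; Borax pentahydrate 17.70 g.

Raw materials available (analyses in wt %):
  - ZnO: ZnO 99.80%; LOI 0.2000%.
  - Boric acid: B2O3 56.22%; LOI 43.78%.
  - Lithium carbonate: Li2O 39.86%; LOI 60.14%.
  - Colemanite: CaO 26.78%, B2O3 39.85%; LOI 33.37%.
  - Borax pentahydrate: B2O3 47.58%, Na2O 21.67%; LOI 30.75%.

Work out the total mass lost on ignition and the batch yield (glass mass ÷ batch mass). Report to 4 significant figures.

Mid-chain values are printed, rounded to 4 significant digits, across the worked steps — each numeric step carries full precision from start to finish — each reported result is rounded just once — derived quantities, which include the five compositions, the totals, yield, LOI, glass mass, are rebuilt in exact precision, as they appear in either problem or answer, from the batch weights on 349.6 g of glass.
Loss on ignition, line by line:
  ZnO: 65.62 × 0.002000 = 0.1312 g
  Boric acid: 422.8 × 0.4378 = 185.1 g
  Lithium carbonate: 26.72 × 0.6014 = 16.07 g
  Colemanite: 35.34 × 0.3337 = 11.79 g
  Borax pentahydrate: 17.70 × 0.3075 = 5.443 g
Total LOI = 218.5 g
Glass = batch − LOI = 568.2 − 218.5 = 349.6 g

LOI loss = 218.5 g; glass = 349.6 g; yield = 61.54%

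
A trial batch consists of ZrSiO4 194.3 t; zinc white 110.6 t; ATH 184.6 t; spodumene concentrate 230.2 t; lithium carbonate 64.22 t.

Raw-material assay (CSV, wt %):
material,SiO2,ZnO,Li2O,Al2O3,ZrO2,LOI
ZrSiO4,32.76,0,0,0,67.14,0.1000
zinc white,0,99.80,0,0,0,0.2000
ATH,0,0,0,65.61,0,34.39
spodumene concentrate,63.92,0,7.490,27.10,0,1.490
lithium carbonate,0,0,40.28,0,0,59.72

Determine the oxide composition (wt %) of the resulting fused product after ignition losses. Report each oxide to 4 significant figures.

Rounding to four significant digits extends to every working value as shown. All arithmetic holds full precision all the way through — exactly one rounding goes into every reported result; all derived quantities, including the totals, yield, five oxide percentages, LOI, net glass mass, are carried using the weight values for 678.2 t of glass at exact precision as quoted within the problem or the answer.
Delivered oxide masses:
  SiO2: 194.3·0.3276 + 230.2·0.6392 = 210.8 t
  ZnO: 110.6·0.9980 = 110.4 t
  Li2O: 230.2·0.07490 + 64.22·0.4028 = 43.11 t
  Al2O3: 184.6·0.6561 + 230.2·0.2710 = 183.5 t
  ZrO2: 194.3·0.6714 = 130.5 t
LOI: 194.3·0.001000 + 110.6·0.002000 + 184.6·0.3439 + 230.2·0.01490 + 64.22·0.5972 = 105.7 t
batch − LOI leaves glass = 783.9 − 105.7 = 678.2 t (equal to the oxide-mass sum)
wt % = oxide mass / glass mass × 100

Glass mass = 678.2 t (batch 783.9 − LOI 105.7).
Composition: SiO2 31.08%, ZnO 16.27%, Li2O 6.356%, Al2O3 27.06%, ZrO2 19.23%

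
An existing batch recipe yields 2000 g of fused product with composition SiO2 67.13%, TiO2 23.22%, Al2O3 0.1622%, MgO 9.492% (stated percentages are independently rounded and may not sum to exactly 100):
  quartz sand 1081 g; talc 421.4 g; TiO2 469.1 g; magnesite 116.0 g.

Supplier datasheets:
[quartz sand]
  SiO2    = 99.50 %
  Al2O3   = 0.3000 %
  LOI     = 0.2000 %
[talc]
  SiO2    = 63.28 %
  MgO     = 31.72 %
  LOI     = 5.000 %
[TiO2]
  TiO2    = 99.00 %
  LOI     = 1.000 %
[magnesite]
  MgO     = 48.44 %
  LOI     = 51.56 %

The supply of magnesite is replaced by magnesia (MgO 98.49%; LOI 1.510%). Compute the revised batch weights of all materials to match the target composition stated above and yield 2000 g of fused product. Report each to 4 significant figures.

Revised batch per 2000 g fused product:
  quartz sand: 1081 g
  talc: 421.4 g
  TiO2: 469.1 g
  magnesia: 57.03 g
Total batch = 2029 g; LOI loss = 28.78 g

All internal work holds full precision from first step to last — rounding to four significant figures governs every mid-chain value as printed. Exactly one rounding lands on each reported number; all derived quantities (glass mass, ignition loss, the yield, four oxide percentages, the totals) are rebuilt using the weight values for 2000 g of glass in exact precision exactly as printed in the problem or answer text.
Target masses of each oxide per 2000 g fused product:
  SiO2: 67.13% × 2000 = 1343 g
  TiO2: 23.22% × 2000 = 464.4 g
  Al2O3: 0.1622% × 2000 = 3.244 g
  MgO: 9.492% × 2000 = 189.8 g
Checking each oxide sum per the reported batch figures, against the basis in use (every target is met by its sum net of answer rounding effects):
  SiO2: 1081·0.9950 + 421.4·0.6328 = 1342 g (target 1343 g)
  TiO2: 469.1·0.9900 = 464.4 g (target 464.4 g)
  Al2O3: 1081·0.003000 = 3.243 g (target 3.244 g)
  MgO: 421.4·0.3172 + 57.03·0.9849 = 189.8 g (target 189.8 g)
Glass-mass sanity pass: whole batch net of LOI = 2000 g (the Σ of target masses is 2000 g; stated basis 2000 g — deltas are rounding alone).
Total batch = Σ batch = 2029 g; loss to ignition Σ batch·LOI = 28.78 g; yield: glass divided by total = 98.58%.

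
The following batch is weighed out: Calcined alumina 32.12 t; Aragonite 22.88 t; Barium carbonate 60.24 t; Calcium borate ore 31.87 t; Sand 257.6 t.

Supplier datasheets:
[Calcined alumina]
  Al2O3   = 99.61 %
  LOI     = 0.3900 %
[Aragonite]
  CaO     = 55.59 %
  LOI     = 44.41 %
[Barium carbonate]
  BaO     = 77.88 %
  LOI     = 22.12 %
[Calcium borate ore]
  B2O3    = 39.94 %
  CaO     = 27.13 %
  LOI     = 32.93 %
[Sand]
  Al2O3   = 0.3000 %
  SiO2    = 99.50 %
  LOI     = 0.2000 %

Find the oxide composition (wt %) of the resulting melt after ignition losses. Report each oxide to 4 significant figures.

Each numeric step runs at full float precision at all times; mid-chain values appear, with 4-significant-digit rounding, in the printout — every reported result takes a single rounding — the derived quantities (the yield, glass mass, totals, five oxide percentages, LOI) are computed at exact precision using the weight values per 370.1 t of glass as set out in question or answer.
Per-oxide mass from batch:
  BaO: 60.24·0.7788 = 46.91 t
  Al2O3: 32.12·0.9961 + 257.6·0.003000 = 32.77 t
  SiO2: 257.6·0.9950 = 256.3 t
  B2O3: 31.87·0.3994 = 12.73 t
  CaO: 22.88·0.5559 + 31.87·0.2713 = 21.37 t
LOI: 32.12·0.003900 + 22.88·0.4441 + 60.24·0.2212 + 31.87·0.3293 + 257.6·0.002000 = 34.62 t
The glass mass, total less LOI, = 404.7 − 34.62 = 370.1 t (the oxide masses sum to this)
each wt % is 100 × oxide ÷ glass

Glass mass = 370.1 t (batch 404.7 − LOI 34.62).
Composition: BaO 12.68%, Al2O3 8.854%, SiO2 69.26%, B2O3 3.439%, CaO 5.773%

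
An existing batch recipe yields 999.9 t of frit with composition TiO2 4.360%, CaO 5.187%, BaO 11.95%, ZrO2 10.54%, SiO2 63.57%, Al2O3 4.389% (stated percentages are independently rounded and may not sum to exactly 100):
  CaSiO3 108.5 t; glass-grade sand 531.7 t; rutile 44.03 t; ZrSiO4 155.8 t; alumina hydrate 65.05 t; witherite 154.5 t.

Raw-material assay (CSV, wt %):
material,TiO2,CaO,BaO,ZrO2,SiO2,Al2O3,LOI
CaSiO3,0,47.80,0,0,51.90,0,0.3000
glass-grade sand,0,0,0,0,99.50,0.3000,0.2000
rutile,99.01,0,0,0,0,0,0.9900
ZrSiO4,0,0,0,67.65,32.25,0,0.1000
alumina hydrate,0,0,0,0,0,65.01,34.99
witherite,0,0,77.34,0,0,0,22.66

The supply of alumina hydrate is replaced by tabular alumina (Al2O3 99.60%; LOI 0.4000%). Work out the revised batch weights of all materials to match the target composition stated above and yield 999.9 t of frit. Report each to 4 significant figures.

All arithmetic carries exact precision through the solve; mid-chain values are printed rounded to 4 significant figures as written — every reported value carries a single rounding. All derived quantities, which include net glass mass, the totals, the six compositions, yield, LOI, are recomputed in full precision, as they appear in the problem or answer text, starting from the weights on 999.9 t of glass.
Oxide mass targets, per 999.9 t frit:
  TiO2: 4.360% × 999.9 = 43.60 t
  CaO: 5.187% × 999.9 = 51.86 t
  BaO: 11.95% × 999.9 = 119.5 t
  ZrO2: 10.54% × 999.9 = 105.4 t
  SiO2: 63.57% × 999.9 = 635.6 t
  Al2O3: 4.389% × 999.9 = 43.89 t
A balance pass over the oxides, working from each reported weight, against the basis in use (sums match the target masses given rounding of the digits):
  TiO2: 44.03·0.9901 = 43.59 t (target 43.60 t)
  CaO: 108.5·0.4780 = 51.86 t (target 51.86 t)
  BaO: 154.5·0.7734 = 119.5 t (target 119.5 t)
  ZrO2: 155.8·0.6765 = 105.4 t (target 105.4 t)
  SiO2: 108.5·0.5190 + 531.7·0.9950 + 155.8·0.3225 = 635.6 t (target 635.6 t)
  Al2O3: 531.7·0.003000 + 42.46·0.9960 = 43.89 t (target 43.89 t)
Glass-mass sanity pass: total charge less LOI = 999.8 t (oxide target masses add up to 999.9 t; the stated basis being 999.9 t — deltas are rounding alone).
Batch total: Σ batch = 1037 t; ignition loss, Σ(batch × LOI) = 37.16 t; yield: glass divided by total = 96.42%.

Revised batch per 999.9 t frit:
  CaSiO3: 108.5 t
  glass-grade sand: 531.7 t
  rutile: 44.03 t
  ZrSiO4: 155.8 t
  tabular alumina: 42.46 t
  witherite: 154.5 t
Total batch = 1037 t; LOI loss = 37.16 t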